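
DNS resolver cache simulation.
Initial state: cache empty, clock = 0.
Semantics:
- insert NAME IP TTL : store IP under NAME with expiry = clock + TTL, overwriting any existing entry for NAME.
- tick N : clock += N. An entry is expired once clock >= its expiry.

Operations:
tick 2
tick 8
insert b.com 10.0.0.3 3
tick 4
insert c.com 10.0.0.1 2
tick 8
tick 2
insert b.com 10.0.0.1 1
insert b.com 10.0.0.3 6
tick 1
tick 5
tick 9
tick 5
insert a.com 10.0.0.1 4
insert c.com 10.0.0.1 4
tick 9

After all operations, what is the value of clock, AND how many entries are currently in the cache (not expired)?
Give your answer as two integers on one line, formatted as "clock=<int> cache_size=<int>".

Op 1: tick 2 -> clock=2.
Op 2: tick 8 -> clock=10.
Op 3: insert b.com -> 10.0.0.3 (expiry=10+3=13). clock=10
Op 4: tick 4 -> clock=14. purged={b.com}
Op 5: insert c.com -> 10.0.0.1 (expiry=14+2=16). clock=14
Op 6: tick 8 -> clock=22. purged={c.com}
Op 7: tick 2 -> clock=24.
Op 8: insert b.com -> 10.0.0.1 (expiry=24+1=25). clock=24
Op 9: insert b.com -> 10.0.0.3 (expiry=24+6=30). clock=24
Op 10: tick 1 -> clock=25.
Op 11: tick 5 -> clock=30. purged={b.com}
Op 12: tick 9 -> clock=39.
Op 13: tick 5 -> clock=44.
Op 14: insert a.com -> 10.0.0.1 (expiry=44+4=48). clock=44
Op 15: insert c.com -> 10.0.0.1 (expiry=44+4=48). clock=44
Op 16: tick 9 -> clock=53. purged={a.com,c.com}
Final clock = 53
Final cache (unexpired): {} -> size=0

Answer: clock=53 cache_size=0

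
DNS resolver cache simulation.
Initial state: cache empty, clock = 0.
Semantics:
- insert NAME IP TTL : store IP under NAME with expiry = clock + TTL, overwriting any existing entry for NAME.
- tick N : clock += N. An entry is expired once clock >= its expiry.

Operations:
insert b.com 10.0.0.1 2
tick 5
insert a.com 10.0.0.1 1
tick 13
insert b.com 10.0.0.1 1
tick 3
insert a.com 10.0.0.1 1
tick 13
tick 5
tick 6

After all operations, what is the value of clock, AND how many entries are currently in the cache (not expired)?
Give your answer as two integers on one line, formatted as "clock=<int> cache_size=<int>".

Op 1: insert b.com -> 10.0.0.1 (expiry=0+2=2). clock=0
Op 2: tick 5 -> clock=5. purged={b.com}
Op 3: insert a.com -> 10.0.0.1 (expiry=5+1=6). clock=5
Op 4: tick 13 -> clock=18. purged={a.com}
Op 5: insert b.com -> 10.0.0.1 (expiry=18+1=19). clock=18
Op 6: tick 3 -> clock=21. purged={b.com}
Op 7: insert a.com -> 10.0.0.1 (expiry=21+1=22). clock=21
Op 8: tick 13 -> clock=34. purged={a.com}
Op 9: tick 5 -> clock=39.
Op 10: tick 6 -> clock=45.
Final clock = 45
Final cache (unexpired): {} -> size=0

Answer: clock=45 cache_size=0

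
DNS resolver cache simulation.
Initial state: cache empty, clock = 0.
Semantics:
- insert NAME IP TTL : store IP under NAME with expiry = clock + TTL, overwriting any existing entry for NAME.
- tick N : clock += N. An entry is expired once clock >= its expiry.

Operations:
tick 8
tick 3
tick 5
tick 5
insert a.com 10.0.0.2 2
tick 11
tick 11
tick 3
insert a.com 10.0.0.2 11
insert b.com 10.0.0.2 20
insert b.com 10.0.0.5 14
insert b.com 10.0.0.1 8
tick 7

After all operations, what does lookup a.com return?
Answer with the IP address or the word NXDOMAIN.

Answer: 10.0.0.2

Derivation:
Op 1: tick 8 -> clock=8.
Op 2: tick 3 -> clock=11.
Op 3: tick 5 -> clock=16.
Op 4: tick 5 -> clock=21.
Op 5: insert a.com -> 10.0.0.2 (expiry=21+2=23). clock=21
Op 6: tick 11 -> clock=32. purged={a.com}
Op 7: tick 11 -> clock=43.
Op 8: tick 3 -> clock=46.
Op 9: insert a.com -> 10.0.0.2 (expiry=46+11=57). clock=46
Op 10: insert b.com -> 10.0.0.2 (expiry=46+20=66). clock=46
Op 11: insert b.com -> 10.0.0.5 (expiry=46+14=60). clock=46
Op 12: insert b.com -> 10.0.0.1 (expiry=46+8=54). clock=46
Op 13: tick 7 -> clock=53.
lookup a.com: present, ip=10.0.0.2 expiry=57 > clock=53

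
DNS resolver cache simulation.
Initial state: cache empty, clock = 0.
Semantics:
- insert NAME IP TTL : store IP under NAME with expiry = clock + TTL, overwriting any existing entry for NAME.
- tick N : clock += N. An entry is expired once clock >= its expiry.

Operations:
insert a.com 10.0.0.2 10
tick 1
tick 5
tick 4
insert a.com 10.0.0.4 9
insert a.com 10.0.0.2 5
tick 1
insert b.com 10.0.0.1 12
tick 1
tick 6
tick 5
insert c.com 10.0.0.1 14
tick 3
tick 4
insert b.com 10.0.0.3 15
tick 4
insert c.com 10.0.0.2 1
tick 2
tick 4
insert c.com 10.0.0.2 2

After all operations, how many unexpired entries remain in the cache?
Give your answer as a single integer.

Op 1: insert a.com -> 10.0.0.2 (expiry=0+10=10). clock=0
Op 2: tick 1 -> clock=1.
Op 3: tick 5 -> clock=6.
Op 4: tick 4 -> clock=10. purged={a.com}
Op 5: insert a.com -> 10.0.0.4 (expiry=10+9=19). clock=10
Op 6: insert a.com -> 10.0.0.2 (expiry=10+5=15). clock=10
Op 7: tick 1 -> clock=11.
Op 8: insert b.com -> 10.0.0.1 (expiry=11+12=23). clock=11
Op 9: tick 1 -> clock=12.
Op 10: tick 6 -> clock=18. purged={a.com}
Op 11: tick 5 -> clock=23. purged={b.com}
Op 12: insert c.com -> 10.0.0.1 (expiry=23+14=37). clock=23
Op 13: tick 3 -> clock=26.
Op 14: tick 4 -> clock=30.
Op 15: insert b.com -> 10.0.0.3 (expiry=30+15=45). clock=30
Op 16: tick 4 -> clock=34.
Op 17: insert c.com -> 10.0.0.2 (expiry=34+1=35). clock=34
Op 18: tick 2 -> clock=36. purged={c.com}
Op 19: tick 4 -> clock=40.
Op 20: insert c.com -> 10.0.0.2 (expiry=40+2=42). clock=40
Final cache (unexpired): {b.com,c.com} -> size=2

Answer: 2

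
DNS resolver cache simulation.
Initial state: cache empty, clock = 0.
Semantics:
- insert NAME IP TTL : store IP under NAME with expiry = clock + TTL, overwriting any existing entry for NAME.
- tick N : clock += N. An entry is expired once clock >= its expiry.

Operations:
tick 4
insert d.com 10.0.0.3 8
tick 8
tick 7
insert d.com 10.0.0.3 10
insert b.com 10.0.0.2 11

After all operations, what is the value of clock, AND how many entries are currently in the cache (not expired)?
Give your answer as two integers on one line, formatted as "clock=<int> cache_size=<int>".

Answer: clock=19 cache_size=2

Derivation:
Op 1: tick 4 -> clock=4.
Op 2: insert d.com -> 10.0.0.3 (expiry=4+8=12). clock=4
Op 3: tick 8 -> clock=12. purged={d.com}
Op 4: tick 7 -> clock=19.
Op 5: insert d.com -> 10.0.0.3 (expiry=19+10=29). clock=19
Op 6: insert b.com -> 10.0.0.2 (expiry=19+11=30). clock=19
Final clock = 19
Final cache (unexpired): {b.com,d.com} -> size=2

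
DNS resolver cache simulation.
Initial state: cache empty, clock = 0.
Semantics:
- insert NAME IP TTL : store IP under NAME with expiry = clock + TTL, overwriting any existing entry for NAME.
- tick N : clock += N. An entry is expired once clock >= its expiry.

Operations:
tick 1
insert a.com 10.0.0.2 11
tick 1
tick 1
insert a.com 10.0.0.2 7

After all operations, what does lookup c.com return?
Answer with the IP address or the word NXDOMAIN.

Answer: NXDOMAIN

Derivation:
Op 1: tick 1 -> clock=1.
Op 2: insert a.com -> 10.0.0.2 (expiry=1+11=12). clock=1
Op 3: tick 1 -> clock=2.
Op 4: tick 1 -> clock=3.
Op 5: insert a.com -> 10.0.0.2 (expiry=3+7=10). clock=3
lookup c.com: not in cache (expired or never inserted)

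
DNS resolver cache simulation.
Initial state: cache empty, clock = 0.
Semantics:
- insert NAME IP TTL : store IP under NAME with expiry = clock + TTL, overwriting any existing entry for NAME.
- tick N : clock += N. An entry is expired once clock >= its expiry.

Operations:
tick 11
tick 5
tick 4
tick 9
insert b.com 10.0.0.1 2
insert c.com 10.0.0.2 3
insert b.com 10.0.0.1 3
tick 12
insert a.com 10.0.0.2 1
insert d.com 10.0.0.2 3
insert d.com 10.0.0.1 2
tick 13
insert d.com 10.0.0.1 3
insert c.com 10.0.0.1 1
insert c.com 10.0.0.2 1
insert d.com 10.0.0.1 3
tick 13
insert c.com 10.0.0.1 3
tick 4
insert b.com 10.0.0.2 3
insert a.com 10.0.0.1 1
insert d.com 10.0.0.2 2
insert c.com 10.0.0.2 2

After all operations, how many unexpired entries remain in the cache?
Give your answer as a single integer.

Answer: 4

Derivation:
Op 1: tick 11 -> clock=11.
Op 2: tick 5 -> clock=16.
Op 3: tick 4 -> clock=20.
Op 4: tick 9 -> clock=29.
Op 5: insert b.com -> 10.0.0.1 (expiry=29+2=31). clock=29
Op 6: insert c.com -> 10.0.0.2 (expiry=29+3=32). clock=29
Op 7: insert b.com -> 10.0.0.1 (expiry=29+3=32). clock=29
Op 8: tick 12 -> clock=41. purged={b.com,c.com}
Op 9: insert a.com -> 10.0.0.2 (expiry=41+1=42). clock=41
Op 10: insert d.com -> 10.0.0.2 (expiry=41+3=44). clock=41
Op 11: insert d.com -> 10.0.0.1 (expiry=41+2=43). clock=41
Op 12: tick 13 -> clock=54. purged={a.com,d.com}
Op 13: insert d.com -> 10.0.0.1 (expiry=54+3=57). clock=54
Op 14: insert c.com -> 10.0.0.1 (expiry=54+1=55). clock=54
Op 15: insert c.com -> 10.0.0.2 (expiry=54+1=55). clock=54
Op 16: insert d.com -> 10.0.0.1 (expiry=54+3=57). clock=54
Op 17: tick 13 -> clock=67. purged={c.com,d.com}
Op 18: insert c.com -> 10.0.0.1 (expiry=67+3=70). clock=67
Op 19: tick 4 -> clock=71. purged={c.com}
Op 20: insert b.com -> 10.0.0.2 (expiry=71+3=74). clock=71
Op 21: insert a.com -> 10.0.0.1 (expiry=71+1=72). clock=71
Op 22: insert d.com -> 10.0.0.2 (expiry=71+2=73). clock=71
Op 23: insert c.com -> 10.0.0.2 (expiry=71+2=73). clock=71
Final cache (unexpired): {a.com,b.com,c.com,d.com} -> size=4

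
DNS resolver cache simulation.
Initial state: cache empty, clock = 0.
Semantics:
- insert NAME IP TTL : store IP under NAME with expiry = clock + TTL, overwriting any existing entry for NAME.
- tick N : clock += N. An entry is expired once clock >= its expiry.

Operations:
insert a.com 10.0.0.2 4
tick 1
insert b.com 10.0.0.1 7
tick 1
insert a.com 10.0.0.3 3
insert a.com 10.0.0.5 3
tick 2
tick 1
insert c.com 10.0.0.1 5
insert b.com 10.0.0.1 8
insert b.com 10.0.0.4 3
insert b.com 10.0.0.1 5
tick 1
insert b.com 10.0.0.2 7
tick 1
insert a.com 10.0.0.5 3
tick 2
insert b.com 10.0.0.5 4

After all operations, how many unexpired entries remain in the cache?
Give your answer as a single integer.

Op 1: insert a.com -> 10.0.0.2 (expiry=0+4=4). clock=0
Op 2: tick 1 -> clock=1.
Op 3: insert b.com -> 10.0.0.1 (expiry=1+7=8). clock=1
Op 4: tick 1 -> clock=2.
Op 5: insert a.com -> 10.0.0.3 (expiry=2+3=5). clock=2
Op 6: insert a.com -> 10.0.0.5 (expiry=2+3=5). clock=2
Op 7: tick 2 -> clock=4.
Op 8: tick 1 -> clock=5. purged={a.com}
Op 9: insert c.com -> 10.0.0.1 (expiry=5+5=10). clock=5
Op 10: insert b.com -> 10.0.0.1 (expiry=5+8=13). clock=5
Op 11: insert b.com -> 10.0.0.4 (expiry=5+3=8). clock=5
Op 12: insert b.com -> 10.0.0.1 (expiry=5+5=10). clock=5
Op 13: tick 1 -> clock=6.
Op 14: insert b.com -> 10.0.0.2 (expiry=6+7=13). clock=6
Op 15: tick 1 -> clock=7.
Op 16: insert a.com -> 10.0.0.5 (expiry=7+3=10). clock=7
Op 17: tick 2 -> clock=9.
Op 18: insert b.com -> 10.0.0.5 (expiry=9+4=13). clock=9
Final cache (unexpired): {a.com,b.com,c.com} -> size=3

Answer: 3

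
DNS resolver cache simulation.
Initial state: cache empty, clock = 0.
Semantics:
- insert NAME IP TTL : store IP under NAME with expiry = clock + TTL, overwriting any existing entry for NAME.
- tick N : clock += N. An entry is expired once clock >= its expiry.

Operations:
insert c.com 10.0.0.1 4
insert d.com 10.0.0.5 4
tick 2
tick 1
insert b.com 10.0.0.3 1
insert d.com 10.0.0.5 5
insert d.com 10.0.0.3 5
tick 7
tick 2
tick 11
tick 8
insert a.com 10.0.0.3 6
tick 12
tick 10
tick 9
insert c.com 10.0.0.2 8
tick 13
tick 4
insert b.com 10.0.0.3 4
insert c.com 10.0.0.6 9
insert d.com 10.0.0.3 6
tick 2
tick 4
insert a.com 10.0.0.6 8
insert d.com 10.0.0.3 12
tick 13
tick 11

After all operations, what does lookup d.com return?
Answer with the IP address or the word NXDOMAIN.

Answer: NXDOMAIN

Derivation:
Op 1: insert c.com -> 10.0.0.1 (expiry=0+4=4). clock=0
Op 2: insert d.com -> 10.0.0.5 (expiry=0+4=4). clock=0
Op 3: tick 2 -> clock=2.
Op 4: tick 1 -> clock=3.
Op 5: insert b.com -> 10.0.0.3 (expiry=3+1=4). clock=3
Op 6: insert d.com -> 10.0.0.5 (expiry=3+5=8). clock=3
Op 7: insert d.com -> 10.0.0.3 (expiry=3+5=8). clock=3
Op 8: tick 7 -> clock=10. purged={b.com,c.com,d.com}
Op 9: tick 2 -> clock=12.
Op 10: tick 11 -> clock=23.
Op 11: tick 8 -> clock=31.
Op 12: insert a.com -> 10.0.0.3 (expiry=31+6=37). clock=31
Op 13: tick 12 -> clock=43. purged={a.com}
Op 14: tick 10 -> clock=53.
Op 15: tick 9 -> clock=62.
Op 16: insert c.com -> 10.0.0.2 (expiry=62+8=70). clock=62
Op 17: tick 13 -> clock=75. purged={c.com}
Op 18: tick 4 -> clock=79.
Op 19: insert b.com -> 10.0.0.3 (expiry=79+4=83). clock=79
Op 20: insert c.com -> 10.0.0.6 (expiry=79+9=88). clock=79
Op 21: insert d.com -> 10.0.0.3 (expiry=79+6=85). clock=79
Op 22: tick 2 -> clock=81.
Op 23: tick 4 -> clock=85. purged={b.com,d.com}
Op 24: insert a.com -> 10.0.0.6 (expiry=85+8=93). clock=85
Op 25: insert d.com -> 10.0.0.3 (expiry=85+12=97). clock=85
Op 26: tick 13 -> clock=98. purged={a.com,c.com,d.com}
Op 27: tick 11 -> clock=109.
lookup d.com: not in cache (expired or never inserted)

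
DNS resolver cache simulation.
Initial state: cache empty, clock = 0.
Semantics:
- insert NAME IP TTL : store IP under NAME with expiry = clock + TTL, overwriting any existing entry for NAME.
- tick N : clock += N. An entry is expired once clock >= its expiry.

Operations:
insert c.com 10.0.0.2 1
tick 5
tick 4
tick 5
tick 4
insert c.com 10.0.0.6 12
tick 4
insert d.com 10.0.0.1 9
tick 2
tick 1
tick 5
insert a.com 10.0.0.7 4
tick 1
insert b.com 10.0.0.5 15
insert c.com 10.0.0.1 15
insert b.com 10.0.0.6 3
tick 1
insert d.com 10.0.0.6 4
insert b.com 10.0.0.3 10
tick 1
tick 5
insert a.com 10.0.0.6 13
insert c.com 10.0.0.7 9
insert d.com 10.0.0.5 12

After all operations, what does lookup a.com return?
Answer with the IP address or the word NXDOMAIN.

Answer: 10.0.0.6

Derivation:
Op 1: insert c.com -> 10.0.0.2 (expiry=0+1=1). clock=0
Op 2: tick 5 -> clock=5. purged={c.com}
Op 3: tick 4 -> clock=9.
Op 4: tick 5 -> clock=14.
Op 5: tick 4 -> clock=18.
Op 6: insert c.com -> 10.0.0.6 (expiry=18+12=30). clock=18
Op 7: tick 4 -> clock=22.
Op 8: insert d.com -> 10.0.0.1 (expiry=22+9=31). clock=22
Op 9: tick 2 -> clock=24.
Op 10: tick 1 -> clock=25.
Op 11: tick 5 -> clock=30. purged={c.com}
Op 12: insert a.com -> 10.0.0.7 (expiry=30+4=34). clock=30
Op 13: tick 1 -> clock=31. purged={d.com}
Op 14: insert b.com -> 10.0.0.5 (expiry=31+15=46). clock=31
Op 15: insert c.com -> 10.0.0.1 (expiry=31+15=46). clock=31
Op 16: insert b.com -> 10.0.0.6 (expiry=31+3=34). clock=31
Op 17: tick 1 -> clock=32.
Op 18: insert d.com -> 10.0.0.6 (expiry=32+4=36). clock=32
Op 19: insert b.com -> 10.0.0.3 (expiry=32+10=42). clock=32
Op 20: tick 1 -> clock=33.
Op 21: tick 5 -> clock=38. purged={a.com,d.com}
Op 22: insert a.com -> 10.0.0.6 (expiry=38+13=51). clock=38
Op 23: insert c.com -> 10.0.0.7 (expiry=38+9=47). clock=38
Op 24: insert d.com -> 10.0.0.5 (expiry=38+12=50). clock=38
lookup a.com: present, ip=10.0.0.6 expiry=51 > clock=38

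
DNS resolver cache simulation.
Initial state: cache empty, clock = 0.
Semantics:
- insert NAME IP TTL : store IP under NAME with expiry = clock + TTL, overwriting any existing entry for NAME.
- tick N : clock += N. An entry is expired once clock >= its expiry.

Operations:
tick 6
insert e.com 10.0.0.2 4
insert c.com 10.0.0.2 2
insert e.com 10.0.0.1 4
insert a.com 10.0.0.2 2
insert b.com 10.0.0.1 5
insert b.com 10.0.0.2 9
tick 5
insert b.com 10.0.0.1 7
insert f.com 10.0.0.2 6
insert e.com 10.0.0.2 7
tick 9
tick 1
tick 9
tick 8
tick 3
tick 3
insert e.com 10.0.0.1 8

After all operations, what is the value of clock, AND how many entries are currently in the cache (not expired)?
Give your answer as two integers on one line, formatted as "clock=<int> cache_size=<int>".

Answer: clock=44 cache_size=1

Derivation:
Op 1: tick 6 -> clock=6.
Op 2: insert e.com -> 10.0.0.2 (expiry=6+4=10). clock=6
Op 3: insert c.com -> 10.0.0.2 (expiry=6+2=8). clock=6
Op 4: insert e.com -> 10.0.0.1 (expiry=6+4=10). clock=6
Op 5: insert a.com -> 10.0.0.2 (expiry=6+2=8). clock=6
Op 6: insert b.com -> 10.0.0.1 (expiry=6+5=11). clock=6
Op 7: insert b.com -> 10.0.0.2 (expiry=6+9=15). clock=6
Op 8: tick 5 -> clock=11. purged={a.com,c.com,e.com}
Op 9: insert b.com -> 10.0.0.1 (expiry=11+7=18). clock=11
Op 10: insert f.com -> 10.0.0.2 (expiry=11+6=17). clock=11
Op 11: insert e.com -> 10.0.0.2 (expiry=11+7=18). clock=11
Op 12: tick 9 -> clock=20. purged={b.com,e.com,f.com}
Op 13: tick 1 -> clock=21.
Op 14: tick 9 -> clock=30.
Op 15: tick 8 -> clock=38.
Op 16: tick 3 -> clock=41.
Op 17: tick 3 -> clock=44.
Op 18: insert e.com -> 10.0.0.1 (expiry=44+8=52). clock=44
Final clock = 44
Final cache (unexpired): {e.com} -> size=1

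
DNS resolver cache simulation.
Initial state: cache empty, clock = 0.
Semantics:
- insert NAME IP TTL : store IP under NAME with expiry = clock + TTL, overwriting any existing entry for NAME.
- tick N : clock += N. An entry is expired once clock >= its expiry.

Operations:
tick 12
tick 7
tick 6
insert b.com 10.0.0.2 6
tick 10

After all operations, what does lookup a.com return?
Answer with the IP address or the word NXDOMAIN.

Answer: NXDOMAIN

Derivation:
Op 1: tick 12 -> clock=12.
Op 2: tick 7 -> clock=19.
Op 3: tick 6 -> clock=25.
Op 4: insert b.com -> 10.0.0.2 (expiry=25+6=31). clock=25
Op 5: tick 10 -> clock=35. purged={b.com}
lookup a.com: not in cache (expired or never inserted)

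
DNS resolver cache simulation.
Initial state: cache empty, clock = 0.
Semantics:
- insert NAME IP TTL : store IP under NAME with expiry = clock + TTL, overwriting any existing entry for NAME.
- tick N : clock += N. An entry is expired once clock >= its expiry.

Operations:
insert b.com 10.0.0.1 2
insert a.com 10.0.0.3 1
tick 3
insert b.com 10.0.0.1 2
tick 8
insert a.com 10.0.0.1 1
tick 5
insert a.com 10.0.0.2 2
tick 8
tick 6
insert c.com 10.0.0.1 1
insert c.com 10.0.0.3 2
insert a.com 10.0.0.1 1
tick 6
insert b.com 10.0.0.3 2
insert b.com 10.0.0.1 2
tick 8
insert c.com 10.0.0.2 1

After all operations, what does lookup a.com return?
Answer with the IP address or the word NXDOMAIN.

Op 1: insert b.com -> 10.0.0.1 (expiry=0+2=2). clock=0
Op 2: insert a.com -> 10.0.0.3 (expiry=0+1=1). clock=0
Op 3: tick 3 -> clock=3. purged={a.com,b.com}
Op 4: insert b.com -> 10.0.0.1 (expiry=3+2=5). clock=3
Op 5: tick 8 -> clock=11. purged={b.com}
Op 6: insert a.com -> 10.0.0.1 (expiry=11+1=12). clock=11
Op 7: tick 5 -> clock=16. purged={a.com}
Op 8: insert a.com -> 10.0.0.2 (expiry=16+2=18). clock=16
Op 9: tick 8 -> clock=24. purged={a.com}
Op 10: tick 6 -> clock=30.
Op 11: insert c.com -> 10.0.0.1 (expiry=30+1=31). clock=30
Op 12: insert c.com -> 10.0.0.3 (expiry=30+2=32). clock=30
Op 13: insert a.com -> 10.0.0.1 (expiry=30+1=31). clock=30
Op 14: tick 6 -> clock=36. purged={a.com,c.com}
Op 15: insert b.com -> 10.0.0.3 (expiry=36+2=38). clock=36
Op 16: insert b.com -> 10.0.0.1 (expiry=36+2=38). clock=36
Op 17: tick 8 -> clock=44. purged={b.com}
Op 18: insert c.com -> 10.0.0.2 (expiry=44+1=45). clock=44
lookup a.com: not in cache (expired or never inserted)

Answer: NXDOMAIN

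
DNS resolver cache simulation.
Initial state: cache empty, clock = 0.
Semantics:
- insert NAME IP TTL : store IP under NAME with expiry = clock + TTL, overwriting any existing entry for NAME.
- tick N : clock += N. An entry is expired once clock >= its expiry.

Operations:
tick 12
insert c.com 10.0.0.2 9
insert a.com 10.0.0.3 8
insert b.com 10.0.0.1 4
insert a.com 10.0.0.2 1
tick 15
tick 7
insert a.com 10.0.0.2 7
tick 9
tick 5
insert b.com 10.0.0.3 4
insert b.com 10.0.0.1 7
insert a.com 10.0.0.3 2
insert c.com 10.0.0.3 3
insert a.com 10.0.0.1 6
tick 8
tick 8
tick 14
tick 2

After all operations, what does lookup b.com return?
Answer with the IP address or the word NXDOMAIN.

Answer: NXDOMAIN

Derivation:
Op 1: tick 12 -> clock=12.
Op 2: insert c.com -> 10.0.0.2 (expiry=12+9=21). clock=12
Op 3: insert a.com -> 10.0.0.3 (expiry=12+8=20). clock=12
Op 4: insert b.com -> 10.0.0.1 (expiry=12+4=16). clock=12
Op 5: insert a.com -> 10.0.0.2 (expiry=12+1=13). clock=12
Op 6: tick 15 -> clock=27. purged={a.com,b.com,c.com}
Op 7: tick 7 -> clock=34.
Op 8: insert a.com -> 10.0.0.2 (expiry=34+7=41). clock=34
Op 9: tick 9 -> clock=43. purged={a.com}
Op 10: tick 5 -> clock=48.
Op 11: insert b.com -> 10.0.0.3 (expiry=48+4=52). clock=48
Op 12: insert b.com -> 10.0.0.1 (expiry=48+7=55). clock=48
Op 13: insert a.com -> 10.0.0.3 (expiry=48+2=50). clock=48
Op 14: insert c.com -> 10.0.0.3 (expiry=48+3=51). clock=48
Op 15: insert a.com -> 10.0.0.1 (expiry=48+6=54). clock=48
Op 16: tick 8 -> clock=56. purged={a.com,b.com,c.com}
Op 17: tick 8 -> clock=64.
Op 18: tick 14 -> clock=78.
Op 19: tick 2 -> clock=80.
lookup b.com: not in cache (expired or never inserted)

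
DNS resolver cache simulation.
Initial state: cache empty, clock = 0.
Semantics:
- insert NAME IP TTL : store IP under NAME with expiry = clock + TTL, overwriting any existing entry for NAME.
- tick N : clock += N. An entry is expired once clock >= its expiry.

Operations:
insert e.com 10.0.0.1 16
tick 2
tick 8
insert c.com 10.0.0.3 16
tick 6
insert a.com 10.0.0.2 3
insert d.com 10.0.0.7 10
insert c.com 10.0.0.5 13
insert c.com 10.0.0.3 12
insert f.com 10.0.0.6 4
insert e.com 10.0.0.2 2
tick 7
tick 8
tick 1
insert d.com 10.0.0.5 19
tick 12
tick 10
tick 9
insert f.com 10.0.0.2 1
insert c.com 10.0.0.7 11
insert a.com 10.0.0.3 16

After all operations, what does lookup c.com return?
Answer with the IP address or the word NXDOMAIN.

Answer: 10.0.0.7

Derivation:
Op 1: insert e.com -> 10.0.0.1 (expiry=0+16=16). clock=0
Op 2: tick 2 -> clock=2.
Op 3: tick 8 -> clock=10.
Op 4: insert c.com -> 10.0.0.3 (expiry=10+16=26). clock=10
Op 5: tick 6 -> clock=16. purged={e.com}
Op 6: insert a.com -> 10.0.0.2 (expiry=16+3=19). clock=16
Op 7: insert d.com -> 10.0.0.7 (expiry=16+10=26). clock=16
Op 8: insert c.com -> 10.0.0.5 (expiry=16+13=29). clock=16
Op 9: insert c.com -> 10.0.0.3 (expiry=16+12=28). clock=16
Op 10: insert f.com -> 10.0.0.6 (expiry=16+4=20). clock=16
Op 11: insert e.com -> 10.0.0.2 (expiry=16+2=18). clock=16
Op 12: tick 7 -> clock=23. purged={a.com,e.com,f.com}
Op 13: tick 8 -> clock=31. purged={c.com,d.com}
Op 14: tick 1 -> clock=32.
Op 15: insert d.com -> 10.0.0.5 (expiry=32+19=51). clock=32
Op 16: tick 12 -> clock=44.
Op 17: tick 10 -> clock=54. purged={d.com}
Op 18: tick 9 -> clock=63.
Op 19: insert f.com -> 10.0.0.2 (expiry=63+1=64). clock=63
Op 20: insert c.com -> 10.0.0.7 (expiry=63+11=74). clock=63
Op 21: insert a.com -> 10.0.0.3 (expiry=63+16=79). clock=63
lookup c.com: present, ip=10.0.0.7 expiry=74 > clock=63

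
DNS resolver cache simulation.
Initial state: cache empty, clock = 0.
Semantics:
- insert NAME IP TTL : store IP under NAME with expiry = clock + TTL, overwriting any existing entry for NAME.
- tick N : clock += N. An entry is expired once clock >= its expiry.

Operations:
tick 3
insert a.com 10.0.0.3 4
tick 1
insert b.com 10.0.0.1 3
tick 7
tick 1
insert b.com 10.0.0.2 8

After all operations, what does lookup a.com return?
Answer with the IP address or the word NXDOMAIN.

Op 1: tick 3 -> clock=3.
Op 2: insert a.com -> 10.0.0.3 (expiry=3+4=7). clock=3
Op 3: tick 1 -> clock=4.
Op 4: insert b.com -> 10.0.0.1 (expiry=4+3=7). clock=4
Op 5: tick 7 -> clock=11. purged={a.com,b.com}
Op 6: tick 1 -> clock=12.
Op 7: insert b.com -> 10.0.0.2 (expiry=12+8=20). clock=12
lookup a.com: not in cache (expired or never inserted)

Answer: NXDOMAIN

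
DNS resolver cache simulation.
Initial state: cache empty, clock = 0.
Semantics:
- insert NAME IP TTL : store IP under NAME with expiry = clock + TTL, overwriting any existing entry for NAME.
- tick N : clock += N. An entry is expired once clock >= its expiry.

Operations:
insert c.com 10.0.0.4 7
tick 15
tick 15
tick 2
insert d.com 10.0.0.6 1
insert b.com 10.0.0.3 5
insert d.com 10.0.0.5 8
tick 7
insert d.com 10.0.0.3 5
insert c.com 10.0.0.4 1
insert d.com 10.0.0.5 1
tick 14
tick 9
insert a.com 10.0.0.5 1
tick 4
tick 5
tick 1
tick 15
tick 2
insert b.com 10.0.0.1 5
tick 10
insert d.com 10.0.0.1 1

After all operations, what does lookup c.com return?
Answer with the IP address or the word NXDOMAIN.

Answer: NXDOMAIN

Derivation:
Op 1: insert c.com -> 10.0.0.4 (expiry=0+7=7). clock=0
Op 2: tick 15 -> clock=15. purged={c.com}
Op 3: tick 15 -> clock=30.
Op 4: tick 2 -> clock=32.
Op 5: insert d.com -> 10.0.0.6 (expiry=32+1=33). clock=32
Op 6: insert b.com -> 10.0.0.3 (expiry=32+5=37). clock=32
Op 7: insert d.com -> 10.0.0.5 (expiry=32+8=40). clock=32
Op 8: tick 7 -> clock=39. purged={b.com}
Op 9: insert d.com -> 10.0.0.3 (expiry=39+5=44). clock=39
Op 10: insert c.com -> 10.0.0.4 (expiry=39+1=40). clock=39
Op 11: insert d.com -> 10.0.0.5 (expiry=39+1=40). clock=39
Op 12: tick 14 -> clock=53. purged={c.com,d.com}
Op 13: tick 9 -> clock=62.
Op 14: insert a.com -> 10.0.0.5 (expiry=62+1=63). clock=62
Op 15: tick 4 -> clock=66. purged={a.com}
Op 16: tick 5 -> clock=71.
Op 17: tick 1 -> clock=72.
Op 18: tick 15 -> clock=87.
Op 19: tick 2 -> clock=89.
Op 20: insert b.com -> 10.0.0.1 (expiry=89+5=94). clock=89
Op 21: tick 10 -> clock=99. purged={b.com}
Op 22: insert d.com -> 10.0.0.1 (expiry=99+1=100). clock=99
lookup c.com: not in cache (expired or never inserted)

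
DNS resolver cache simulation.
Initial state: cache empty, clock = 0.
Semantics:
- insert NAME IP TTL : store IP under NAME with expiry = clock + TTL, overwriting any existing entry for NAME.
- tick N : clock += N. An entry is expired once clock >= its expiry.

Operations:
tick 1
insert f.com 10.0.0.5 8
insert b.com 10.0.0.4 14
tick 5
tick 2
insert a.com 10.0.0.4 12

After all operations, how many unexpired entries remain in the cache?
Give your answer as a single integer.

Op 1: tick 1 -> clock=1.
Op 2: insert f.com -> 10.0.0.5 (expiry=1+8=9). clock=1
Op 3: insert b.com -> 10.0.0.4 (expiry=1+14=15). clock=1
Op 4: tick 5 -> clock=6.
Op 5: tick 2 -> clock=8.
Op 6: insert a.com -> 10.0.0.4 (expiry=8+12=20). clock=8
Final cache (unexpired): {a.com,b.com,f.com} -> size=3

Answer: 3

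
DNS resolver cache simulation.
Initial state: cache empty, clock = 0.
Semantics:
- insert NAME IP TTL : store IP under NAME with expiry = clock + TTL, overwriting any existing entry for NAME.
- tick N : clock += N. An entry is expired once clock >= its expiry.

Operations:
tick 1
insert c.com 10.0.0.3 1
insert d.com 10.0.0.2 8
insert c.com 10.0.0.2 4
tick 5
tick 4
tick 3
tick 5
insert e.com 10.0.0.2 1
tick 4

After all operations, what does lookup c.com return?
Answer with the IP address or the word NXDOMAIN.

Answer: NXDOMAIN

Derivation:
Op 1: tick 1 -> clock=1.
Op 2: insert c.com -> 10.0.0.3 (expiry=1+1=2). clock=1
Op 3: insert d.com -> 10.0.0.2 (expiry=1+8=9). clock=1
Op 4: insert c.com -> 10.0.0.2 (expiry=1+4=5). clock=1
Op 5: tick 5 -> clock=6. purged={c.com}
Op 6: tick 4 -> clock=10. purged={d.com}
Op 7: tick 3 -> clock=13.
Op 8: tick 5 -> clock=18.
Op 9: insert e.com -> 10.0.0.2 (expiry=18+1=19). clock=18
Op 10: tick 4 -> clock=22. purged={e.com}
lookup c.com: not in cache (expired or never inserted)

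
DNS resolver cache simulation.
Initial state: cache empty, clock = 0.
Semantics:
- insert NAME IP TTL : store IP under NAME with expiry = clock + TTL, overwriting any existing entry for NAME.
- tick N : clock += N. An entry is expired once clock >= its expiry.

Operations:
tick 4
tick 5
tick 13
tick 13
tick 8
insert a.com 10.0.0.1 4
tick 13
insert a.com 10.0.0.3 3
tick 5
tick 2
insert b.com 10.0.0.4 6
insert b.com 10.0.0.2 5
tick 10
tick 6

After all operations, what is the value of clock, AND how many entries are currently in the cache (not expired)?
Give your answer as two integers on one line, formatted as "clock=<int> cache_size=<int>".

Answer: clock=79 cache_size=0

Derivation:
Op 1: tick 4 -> clock=4.
Op 2: tick 5 -> clock=9.
Op 3: tick 13 -> clock=22.
Op 4: tick 13 -> clock=35.
Op 5: tick 8 -> clock=43.
Op 6: insert a.com -> 10.0.0.1 (expiry=43+4=47). clock=43
Op 7: tick 13 -> clock=56. purged={a.com}
Op 8: insert a.com -> 10.0.0.3 (expiry=56+3=59). clock=56
Op 9: tick 5 -> clock=61. purged={a.com}
Op 10: tick 2 -> clock=63.
Op 11: insert b.com -> 10.0.0.4 (expiry=63+6=69). clock=63
Op 12: insert b.com -> 10.0.0.2 (expiry=63+5=68). clock=63
Op 13: tick 10 -> clock=73. purged={b.com}
Op 14: tick 6 -> clock=79.
Final clock = 79
Final cache (unexpired): {} -> size=0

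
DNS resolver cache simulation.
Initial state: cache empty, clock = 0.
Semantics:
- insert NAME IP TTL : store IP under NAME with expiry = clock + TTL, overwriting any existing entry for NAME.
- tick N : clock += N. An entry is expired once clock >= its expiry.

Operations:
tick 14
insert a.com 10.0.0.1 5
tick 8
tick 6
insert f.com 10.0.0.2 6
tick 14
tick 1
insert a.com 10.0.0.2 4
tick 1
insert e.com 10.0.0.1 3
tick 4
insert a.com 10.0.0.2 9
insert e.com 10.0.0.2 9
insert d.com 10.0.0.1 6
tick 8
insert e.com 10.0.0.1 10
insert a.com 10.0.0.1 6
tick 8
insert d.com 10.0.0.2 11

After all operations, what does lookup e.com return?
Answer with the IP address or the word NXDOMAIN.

Op 1: tick 14 -> clock=14.
Op 2: insert a.com -> 10.0.0.1 (expiry=14+5=19). clock=14
Op 3: tick 8 -> clock=22. purged={a.com}
Op 4: tick 6 -> clock=28.
Op 5: insert f.com -> 10.0.0.2 (expiry=28+6=34). clock=28
Op 6: tick 14 -> clock=42. purged={f.com}
Op 7: tick 1 -> clock=43.
Op 8: insert a.com -> 10.0.0.2 (expiry=43+4=47). clock=43
Op 9: tick 1 -> clock=44.
Op 10: insert e.com -> 10.0.0.1 (expiry=44+3=47). clock=44
Op 11: tick 4 -> clock=48. purged={a.com,e.com}
Op 12: insert a.com -> 10.0.0.2 (expiry=48+9=57). clock=48
Op 13: insert e.com -> 10.0.0.2 (expiry=48+9=57). clock=48
Op 14: insert d.com -> 10.0.0.1 (expiry=48+6=54). clock=48
Op 15: tick 8 -> clock=56. purged={d.com}
Op 16: insert e.com -> 10.0.0.1 (expiry=56+10=66). clock=56
Op 17: insert a.com -> 10.0.0.1 (expiry=56+6=62). clock=56
Op 18: tick 8 -> clock=64. purged={a.com}
Op 19: insert d.com -> 10.0.0.2 (expiry=64+11=75). clock=64
lookup e.com: present, ip=10.0.0.1 expiry=66 > clock=64

Answer: 10.0.0.1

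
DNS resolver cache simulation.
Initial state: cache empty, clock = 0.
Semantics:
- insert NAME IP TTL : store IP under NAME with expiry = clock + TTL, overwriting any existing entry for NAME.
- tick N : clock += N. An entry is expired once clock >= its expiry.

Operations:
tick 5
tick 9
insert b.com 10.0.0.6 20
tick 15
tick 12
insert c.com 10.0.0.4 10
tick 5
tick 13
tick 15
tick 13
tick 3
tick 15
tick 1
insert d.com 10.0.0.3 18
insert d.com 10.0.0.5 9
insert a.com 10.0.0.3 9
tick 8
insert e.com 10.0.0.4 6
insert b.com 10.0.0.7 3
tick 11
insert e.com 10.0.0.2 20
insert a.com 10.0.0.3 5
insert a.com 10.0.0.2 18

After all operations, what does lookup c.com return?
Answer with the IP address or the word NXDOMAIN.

Op 1: tick 5 -> clock=5.
Op 2: tick 9 -> clock=14.
Op 3: insert b.com -> 10.0.0.6 (expiry=14+20=34). clock=14
Op 4: tick 15 -> clock=29.
Op 5: tick 12 -> clock=41. purged={b.com}
Op 6: insert c.com -> 10.0.0.4 (expiry=41+10=51). clock=41
Op 7: tick 5 -> clock=46.
Op 8: tick 13 -> clock=59. purged={c.com}
Op 9: tick 15 -> clock=74.
Op 10: tick 13 -> clock=87.
Op 11: tick 3 -> clock=90.
Op 12: tick 15 -> clock=105.
Op 13: tick 1 -> clock=106.
Op 14: insert d.com -> 10.0.0.3 (expiry=106+18=124). clock=106
Op 15: insert d.com -> 10.0.0.5 (expiry=106+9=115). clock=106
Op 16: insert a.com -> 10.0.0.3 (expiry=106+9=115). clock=106
Op 17: tick 8 -> clock=114.
Op 18: insert e.com -> 10.0.0.4 (expiry=114+6=120). clock=114
Op 19: insert b.com -> 10.0.0.7 (expiry=114+3=117). clock=114
Op 20: tick 11 -> clock=125. purged={a.com,b.com,d.com,e.com}
Op 21: insert e.com -> 10.0.0.2 (expiry=125+20=145). clock=125
Op 22: insert a.com -> 10.0.0.3 (expiry=125+5=130). clock=125
Op 23: insert a.com -> 10.0.0.2 (expiry=125+18=143). clock=125
lookup c.com: not in cache (expired or never inserted)

Answer: NXDOMAIN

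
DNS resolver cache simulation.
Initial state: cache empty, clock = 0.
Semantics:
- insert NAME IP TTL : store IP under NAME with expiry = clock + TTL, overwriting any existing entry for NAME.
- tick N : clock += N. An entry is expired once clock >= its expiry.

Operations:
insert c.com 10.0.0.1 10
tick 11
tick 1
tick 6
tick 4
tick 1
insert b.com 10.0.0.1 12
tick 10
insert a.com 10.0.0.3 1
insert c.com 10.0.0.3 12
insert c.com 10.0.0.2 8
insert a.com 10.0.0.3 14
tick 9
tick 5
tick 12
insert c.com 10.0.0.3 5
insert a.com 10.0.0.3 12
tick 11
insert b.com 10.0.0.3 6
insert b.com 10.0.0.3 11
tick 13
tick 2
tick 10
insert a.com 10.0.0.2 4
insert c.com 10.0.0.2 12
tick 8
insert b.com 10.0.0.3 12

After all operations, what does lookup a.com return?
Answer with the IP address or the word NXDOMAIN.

Op 1: insert c.com -> 10.0.0.1 (expiry=0+10=10). clock=0
Op 2: tick 11 -> clock=11. purged={c.com}
Op 3: tick 1 -> clock=12.
Op 4: tick 6 -> clock=18.
Op 5: tick 4 -> clock=22.
Op 6: tick 1 -> clock=23.
Op 7: insert b.com -> 10.0.0.1 (expiry=23+12=35). clock=23
Op 8: tick 10 -> clock=33.
Op 9: insert a.com -> 10.0.0.3 (expiry=33+1=34). clock=33
Op 10: insert c.com -> 10.0.0.3 (expiry=33+12=45). clock=33
Op 11: insert c.com -> 10.0.0.2 (expiry=33+8=41). clock=33
Op 12: insert a.com -> 10.0.0.3 (expiry=33+14=47). clock=33
Op 13: tick 9 -> clock=42. purged={b.com,c.com}
Op 14: tick 5 -> clock=47. purged={a.com}
Op 15: tick 12 -> clock=59.
Op 16: insert c.com -> 10.0.0.3 (expiry=59+5=64). clock=59
Op 17: insert a.com -> 10.0.0.3 (expiry=59+12=71). clock=59
Op 18: tick 11 -> clock=70. purged={c.com}
Op 19: insert b.com -> 10.0.0.3 (expiry=70+6=76). clock=70
Op 20: insert b.com -> 10.0.0.3 (expiry=70+11=81). clock=70
Op 21: tick 13 -> clock=83. purged={a.com,b.com}
Op 22: tick 2 -> clock=85.
Op 23: tick 10 -> clock=95.
Op 24: insert a.com -> 10.0.0.2 (expiry=95+4=99). clock=95
Op 25: insert c.com -> 10.0.0.2 (expiry=95+12=107). clock=95
Op 26: tick 8 -> clock=103. purged={a.com}
Op 27: insert b.com -> 10.0.0.3 (expiry=103+12=115). clock=103
lookup a.com: not in cache (expired or never inserted)

Answer: NXDOMAIN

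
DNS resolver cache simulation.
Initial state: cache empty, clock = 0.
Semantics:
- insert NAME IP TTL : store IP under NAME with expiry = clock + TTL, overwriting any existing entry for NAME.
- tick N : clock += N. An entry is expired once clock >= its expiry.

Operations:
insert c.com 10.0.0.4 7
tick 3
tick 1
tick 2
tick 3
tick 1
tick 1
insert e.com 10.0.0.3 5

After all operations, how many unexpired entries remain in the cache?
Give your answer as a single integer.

Op 1: insert c.com -> 10.0.0.4 (expiry=0+7=7). clock=0
Op 2: tick 3 -> clock=3.
Op 3: tick 1 -> clock=4.
Op 4: tick 2 -> clock=6.
Op 5: tick 3 -> clock=9. purged={c.com}
Op 6: tick 1 -> clock=10.
Op 7: tick 1 -> clock=11.
Op 8: insert e.com -> 10.0.0.3 (expiry=11+5=16). clock=11
Final cache (unexpired): {e.com} -> size=1

Answer: 1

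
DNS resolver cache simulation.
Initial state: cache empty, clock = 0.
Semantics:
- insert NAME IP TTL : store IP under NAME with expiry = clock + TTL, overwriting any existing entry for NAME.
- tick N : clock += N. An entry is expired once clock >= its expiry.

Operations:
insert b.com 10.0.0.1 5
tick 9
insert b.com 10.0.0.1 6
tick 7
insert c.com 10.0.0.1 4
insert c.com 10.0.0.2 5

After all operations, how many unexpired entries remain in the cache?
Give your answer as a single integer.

Op 1: insert b.com -> 10.0.0.1 (expiry=0+5=5). clock=0
Op 2: tick 9 -> clock=9. purged={b.com}
Op 3: insert b.com -> 10.0.0.1 (expiry=9+6=15). clock=9
Op 4: tick 7 -> clock=16. purged={b.com}
Op 5: insert c.com -> 10.0.0.1 (expiry=16+4=20). clock=16
Op 6: insert c.com -> 10.0.0.2 (expiry=16+5=21). clock=16
Final cache (unexpired): {c.com} -> size=1

Answer: 1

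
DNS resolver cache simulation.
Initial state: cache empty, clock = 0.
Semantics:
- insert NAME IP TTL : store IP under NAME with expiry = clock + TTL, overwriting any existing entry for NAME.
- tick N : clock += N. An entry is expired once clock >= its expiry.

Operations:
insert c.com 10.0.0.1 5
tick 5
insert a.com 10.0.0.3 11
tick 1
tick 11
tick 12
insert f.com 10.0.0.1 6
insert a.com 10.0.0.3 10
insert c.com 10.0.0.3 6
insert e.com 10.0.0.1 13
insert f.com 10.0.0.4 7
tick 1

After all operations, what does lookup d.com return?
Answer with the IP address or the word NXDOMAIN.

Answer: NXDOMAIN

Derivation:
Op 1: insert c.com -> 10.0.0.1 (expiry=0+5=5). clock=0
Op 2: tick 5 -> clock=5. purged={c.com}
Op 3: insert a.com -> 10.0.0.3 (expiry=5+11=16). clock=5
Op 4: tick 1 -> clock=6.
Op 5: tick 11 -> clock=17. purged={a.com}
Op 6: tick 12 -> clock=29.
Op 7: insert f.com -> 10.0.0.1 (expiry=29+6=35). clock=29
Op 8: insert a.com -> 10.0.0.3 (expiry=29+10=39). clock=29
Op 9: insert c.com -> 10.0.0.3 (expiry=29+6=35). clock=29
Op 10: insert e.com -> 10.0.0.1 (expiry=29+13=42). clock=29
Op 11: insert f.com -> 10.0.0.4 (expiry=29+7=36). clock=29
Op 12: tick 1 -> clock=30.
lookup d.com: not in cache (expired or never inserted)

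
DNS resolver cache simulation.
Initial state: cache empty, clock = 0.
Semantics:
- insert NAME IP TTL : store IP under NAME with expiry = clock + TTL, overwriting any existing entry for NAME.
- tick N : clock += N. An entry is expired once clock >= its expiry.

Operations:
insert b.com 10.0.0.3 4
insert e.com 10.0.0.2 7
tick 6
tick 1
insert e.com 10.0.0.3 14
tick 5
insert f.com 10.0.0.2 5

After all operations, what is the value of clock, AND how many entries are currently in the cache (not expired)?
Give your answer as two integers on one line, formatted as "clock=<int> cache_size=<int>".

Answer: clock=12 cache_size=2

Derivation:
Op 1: insert b.com -> 10.0.0.3 (expiry=0+4=4). clock=0
Op 2: insert e.com -> 10.0.0.2 (expiry=0+7=7). clock=0
Op 3: tick 6 -> clock=6. purged={b.com}
Op 4: tick 1 -> clock=7. purged={e.com}
Op 5: insert e.com -> 10.0.0.3 (expiry=7+14=21). clock=7
Op 6: tick 5 -> clock=12.
Op 7: insert f.com -> 10.0.0.2 (expiry=12+5=17). clock=12
Final clock = 12
Final cache (unexpired): {e.com,f.com} -> size=2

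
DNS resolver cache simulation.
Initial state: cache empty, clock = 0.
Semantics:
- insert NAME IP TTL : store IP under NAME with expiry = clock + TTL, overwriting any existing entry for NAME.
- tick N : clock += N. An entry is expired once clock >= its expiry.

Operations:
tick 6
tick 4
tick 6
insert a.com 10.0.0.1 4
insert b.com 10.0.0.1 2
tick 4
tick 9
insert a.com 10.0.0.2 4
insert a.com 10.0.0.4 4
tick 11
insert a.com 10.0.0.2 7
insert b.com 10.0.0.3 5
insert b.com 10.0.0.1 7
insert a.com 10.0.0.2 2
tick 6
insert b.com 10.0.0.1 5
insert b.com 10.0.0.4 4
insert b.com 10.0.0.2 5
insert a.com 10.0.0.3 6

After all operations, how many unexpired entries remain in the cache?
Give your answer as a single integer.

Op 1: tick 6 -> clock=6.
Op 2: tick 4 -> clock=10.
Op 3: tick 6 -> clock=16.
Op 4: insert a.com -> 10.0.0.1 (expiry=16+4=20). clock=16
Op 5: insert b.com -> 10.0.0.1 (expiry=16+2=18). clock=16
Op 6: tick 4 -> clock=20. purged={a.com,b.com}
Op 7: tick 9 -> clock=29.
Op 8: insert a.com -> 10.0.0.2 (expiry=29+4=33). clock=29
Op 9: insert a.com -> 10.0.0.4 (expiry=29+4=33). clock=29
Op 10: tick 11 -> clock=40. purged={a.com}
Op 11: insert a.com -> 10.0.0.2 (expiry=40+7=47). clock=40
Op 12: insert b.com -> 10.0.0.3 (expiry=40+5=45). clock=40
Op 13: insert b.com -> 10.0.0.1 (expiry=40+7=47). clock=40
Op 14: insert a.com -> 10.0.0.2 (expiry=40+2=42). clock=40
Op 15: tick 6 -> clock=46. purged={a.com}
Op 16: insert b.com -> 10.0.0.1 (expiry=46+5=51). clock=46
Op 17: insert b.com -> 10.0.0.4 (expiry=46+4=50). clock=46
Op 18: insert b.com -> 10.0.0.2 (expiry=46+5=51). clock=46
Op 19: insert a.com -> 10.0.0.3 (expiry=46+6=52). clock=46
Final cache (unexpired): {a.com,b.com} -> size=2

Answer: 2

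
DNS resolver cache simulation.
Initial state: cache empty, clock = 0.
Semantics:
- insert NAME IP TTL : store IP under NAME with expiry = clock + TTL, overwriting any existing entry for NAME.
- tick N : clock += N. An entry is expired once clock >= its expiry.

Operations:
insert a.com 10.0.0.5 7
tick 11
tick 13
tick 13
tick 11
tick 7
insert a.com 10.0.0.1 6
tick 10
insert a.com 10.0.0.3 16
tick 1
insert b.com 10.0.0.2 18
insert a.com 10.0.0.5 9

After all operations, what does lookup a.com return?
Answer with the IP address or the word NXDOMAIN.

Op 1: insert a.com -> 10.0.0.5 (expiry=0+7=7). clock=0
Op 2: tick 11 -> clock=11. purged={a.com}
Op 3: tick 13 -> clock=24.
Op 4: tick 13 -> clock=37.
Op 5: tick 11 -> clock=48.
Op 6: tick 7 -> clock=55.
Op 7: insert a.com -> 10.0.0.1 (expiry=55+6=61). clock=55
Op 8: tick 10 -> clock=65. purged={a.com}
Op 9: insert a.com -> 10.0.0.3 (expiry=65+16=81). clock=65
Op 10: tick 1 -> clock=66.
Op 11: insert b.com -> 10.0.0.2 (expiry=66+18=84). clock=66
Op 12: insert a.com -> 10.0.0.5 (expiry=66+9=75). clock=66
lookup a.com: present, ip=10.0.0.5 expiry=75 > clock=66

Answer: 10.0.0.5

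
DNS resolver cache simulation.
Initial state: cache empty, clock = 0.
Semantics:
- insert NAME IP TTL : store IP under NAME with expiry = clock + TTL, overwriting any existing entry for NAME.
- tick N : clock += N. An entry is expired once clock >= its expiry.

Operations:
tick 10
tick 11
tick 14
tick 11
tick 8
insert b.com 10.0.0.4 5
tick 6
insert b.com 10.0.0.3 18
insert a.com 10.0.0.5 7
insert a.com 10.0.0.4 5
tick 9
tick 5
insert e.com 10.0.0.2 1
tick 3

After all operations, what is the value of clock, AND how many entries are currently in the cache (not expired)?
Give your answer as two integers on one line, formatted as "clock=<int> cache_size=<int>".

Op 1: tick 10 -> clock=10.
Op 2: tick 11 -> clock=21.
Op 3: tick 14 -> clock=35.
Op 4: tick 11 -> clock=46.
Op 5: tick 8 -> clock=54.
Op 6: insert b.com -> 10.0.0.4 (expiry=54+5=59). clock=54
Op 7: tick 6 -> clock=60. purged={b.com}
Op 8: insert b.com -> 10.0.0.3 (expiry=60+18=78). clock=60
Op 9: insert a.com -> 10.0.0.5 (expiry=60+7=67). clock=60
Op 10: insert a.com -> 10.0.0.4 (expiry=60+5=65). clock=60
Op 11: tick 9 -> clock=69. purged={a.com}
Op 12: tick 5 -> clock=74.
Op 13: insert e.com -> 10.0.0.2 (expiry=74+1=75). clock=74
Op 14: tick 3 -> clock=77. purged={e.com}
Final clock = 77
Final cache (unexpired): {b.com} -> size=1

Answer: clock=77 cache_size=1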